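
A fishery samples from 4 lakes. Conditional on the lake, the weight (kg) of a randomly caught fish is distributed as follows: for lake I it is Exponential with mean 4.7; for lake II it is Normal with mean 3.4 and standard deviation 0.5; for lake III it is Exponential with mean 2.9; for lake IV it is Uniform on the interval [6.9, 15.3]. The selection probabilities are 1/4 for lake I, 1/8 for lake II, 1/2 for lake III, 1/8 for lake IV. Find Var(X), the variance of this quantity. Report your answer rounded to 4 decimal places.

17.3761

Per component, I: μ=4.7, E[X²]=44.18; II: μ=3.4, E[X²]=11.81; III: μ=2.9, E[X²]=16.82; IV: μ=11.1, E[X²]=129.09.
E[X] = 0.25·4.7 + 0.125·3.4 + 0.5·2.9 + 0.125·11.1 = 4.4375.
E[X²] = 0.25·44.18 + 0.125·11.81 + 0.5·16.82 + 0.125·129.09 = 37.0675.
Var(X) = E[X²] − (E[X])² = 37.0675 − 19.6914 = 17.3761.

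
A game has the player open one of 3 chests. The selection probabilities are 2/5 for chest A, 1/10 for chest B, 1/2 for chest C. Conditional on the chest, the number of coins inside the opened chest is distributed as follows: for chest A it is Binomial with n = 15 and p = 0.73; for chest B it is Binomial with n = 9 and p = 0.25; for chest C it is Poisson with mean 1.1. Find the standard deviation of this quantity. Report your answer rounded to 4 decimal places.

Per component, A: μ=10.95, E[X²]=122.859; B: μ=2.25, E[X²]=6.75; C: μ=1.1, E[X²]=2.31.
E[X] = 0.4·10.95 + 0.1·2.25 + 0.5·1.1 = 5.155.
E[X²] = 0.4·122.859 + 0.1·6.75 + 0.5·2.31 = 50.9736.
Var(X) = E[X²] − (E[X])² = 50.9736 − 26.574 = 24.3996.
SD(X) = √24.3996 = 4.93959.

4.9396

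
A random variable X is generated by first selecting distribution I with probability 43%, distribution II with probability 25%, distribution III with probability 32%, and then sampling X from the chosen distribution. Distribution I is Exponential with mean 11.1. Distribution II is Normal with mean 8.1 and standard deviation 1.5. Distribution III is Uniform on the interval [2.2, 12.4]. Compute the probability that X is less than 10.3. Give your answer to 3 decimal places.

Conditional on each component, P(X < 10.3): I: 0.604628; II: 0.928767; III: 0.794118.
By total probability, P(X < 10.3) = 0.43·0.604628 + 0.25·0.928767 + 0.32·0.794118 = 0.746299.

0.746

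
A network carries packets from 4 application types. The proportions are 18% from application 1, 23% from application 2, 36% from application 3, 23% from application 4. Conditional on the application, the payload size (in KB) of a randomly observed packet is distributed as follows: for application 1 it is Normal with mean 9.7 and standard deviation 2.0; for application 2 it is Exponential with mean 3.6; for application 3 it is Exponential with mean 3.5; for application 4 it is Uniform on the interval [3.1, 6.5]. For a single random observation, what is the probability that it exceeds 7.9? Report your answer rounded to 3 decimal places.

0.210

Conditional on each application, P(X > 7.9): 1: 0.81594; 2: 0.11142; 3: 0.104649; 4: 0.
By total probability, P(X > 7.9) = 0.18·0.81594 + 0.23·0.11142 + 0.36·0.104649 + 0.23·0 = 0.21017.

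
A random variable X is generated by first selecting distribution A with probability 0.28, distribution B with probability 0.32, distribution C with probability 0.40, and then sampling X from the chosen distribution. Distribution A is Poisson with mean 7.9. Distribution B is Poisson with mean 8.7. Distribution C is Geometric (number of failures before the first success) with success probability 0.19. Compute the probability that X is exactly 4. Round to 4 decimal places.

0.0623

Conditional on each component, P(X = 4): A: 0.0601687; B: 0.0397653; C: 0.0817888.
By total probability, P(X = 4) = 0.28·0.0601687 + 0.32·0.0397653 + 0.4·0.0817888 = 0.0622876.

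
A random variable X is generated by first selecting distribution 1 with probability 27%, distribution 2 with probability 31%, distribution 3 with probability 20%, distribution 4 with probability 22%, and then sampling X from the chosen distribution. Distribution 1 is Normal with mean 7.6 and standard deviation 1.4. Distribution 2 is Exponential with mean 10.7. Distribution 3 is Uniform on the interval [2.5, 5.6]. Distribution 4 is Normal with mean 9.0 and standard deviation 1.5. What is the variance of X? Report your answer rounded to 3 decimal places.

Per component, 1: μ=7.6, E[X²]=59.72; 2: μ=10.7, E[X²]=228.98; 3: μ=4.05, E[X²]=17.2033; 4: μ=9, E[X²]=83.25.
E[X] = 0.27·7.6 + 0.31·10.7 + 0.2·4.05 + 0.22·9 = 8.159.
E[X²] = 0.27·59.72 + 0.31·228.98 + 0.2·17.2033 + 0.22·83.25 = 108.864.
Var(X) = E[X²] − (E[X])² = 108.864 − 66.5693 = 42.2946.

42.295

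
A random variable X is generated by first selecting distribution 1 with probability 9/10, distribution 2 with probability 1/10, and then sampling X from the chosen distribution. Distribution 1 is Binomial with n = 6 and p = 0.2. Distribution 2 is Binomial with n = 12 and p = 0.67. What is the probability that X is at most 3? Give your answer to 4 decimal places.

0.8851

Conditional on each component, P(X ≤ 3): 1: 0.98304; 2: 0.00356702.
By total probability, P(X ≤ 3) = 0.9·0.98304 + 0.1·0.00356702 = 0.885093.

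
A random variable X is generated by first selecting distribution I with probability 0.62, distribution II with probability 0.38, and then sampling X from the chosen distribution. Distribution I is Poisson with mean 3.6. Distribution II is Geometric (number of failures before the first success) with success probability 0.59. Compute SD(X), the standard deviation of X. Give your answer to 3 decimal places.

Per component, I: μ=3.6, E[X²]=16.56; II: μ=0.694915, E[X²]=1.66073.
E[X] = 0.62·3.6 + 0.38·0.694915 = 2.49607.
E[X²] = 0.62·16.56 + 0.38·1.66073 = 10.8983.
Var(X) = E[X²] − (E[X])² = 10.8983 − 6.23035 = 4.66792.
SD(X) = √4.66792 = 2.16054.

2.161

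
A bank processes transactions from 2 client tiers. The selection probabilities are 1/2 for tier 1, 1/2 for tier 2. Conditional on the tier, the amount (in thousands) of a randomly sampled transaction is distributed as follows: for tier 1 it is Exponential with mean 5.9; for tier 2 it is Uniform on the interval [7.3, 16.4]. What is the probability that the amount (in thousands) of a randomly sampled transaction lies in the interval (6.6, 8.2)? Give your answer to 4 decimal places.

Conditional on each tier, P(6.6 < X < 8.2): 1: 0.077605; 2: 0.0989011.
By total probability, P(6.6 < X < 8.2) = 0.5·0.077605 + 0.5·0.0989011 = 0.088253.

0.0883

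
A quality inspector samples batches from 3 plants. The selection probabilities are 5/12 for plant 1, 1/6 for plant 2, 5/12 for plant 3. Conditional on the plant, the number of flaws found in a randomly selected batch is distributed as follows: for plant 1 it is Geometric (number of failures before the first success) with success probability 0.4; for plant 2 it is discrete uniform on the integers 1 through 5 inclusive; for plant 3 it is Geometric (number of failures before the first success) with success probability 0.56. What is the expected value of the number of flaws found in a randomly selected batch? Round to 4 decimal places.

Component means — 1: 1.5; 2: 3; 3: 0.785714.
E[X] = 0.416667·1.5 + 0.166667·3 + 0.416667·0.785714 = 1.45238.

1.4524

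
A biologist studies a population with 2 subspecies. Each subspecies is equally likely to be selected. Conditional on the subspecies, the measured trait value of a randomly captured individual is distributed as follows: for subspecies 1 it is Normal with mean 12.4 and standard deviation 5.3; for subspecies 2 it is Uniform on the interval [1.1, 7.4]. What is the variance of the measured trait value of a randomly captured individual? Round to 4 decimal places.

32.3044

Per component, 1: μ=12.4, E[X²]=181.85; 2: μ=4.25, E[X²]=21.37.
E[X] = 0.5·12.4 + 0.5·4.25 = 8.325.
E[X²] = 0.5·181.85 + 0.5·21.37 = 101.61.
Var(X) = E[X²] − (E[X])² = 101.61 − 69.3056 = 32.3044.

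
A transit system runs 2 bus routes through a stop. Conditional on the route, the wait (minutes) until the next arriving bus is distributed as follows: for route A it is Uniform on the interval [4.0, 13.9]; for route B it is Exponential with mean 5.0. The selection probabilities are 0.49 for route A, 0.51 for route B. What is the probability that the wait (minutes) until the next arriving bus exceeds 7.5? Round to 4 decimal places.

Conditional on each route, P(X > 7.5): A: 0.646465; B: 0.22313.
By total probability, P(X > 7.5) = 0.49·0.646465 + 0.51·0.22313 = 0.430564.

0.4306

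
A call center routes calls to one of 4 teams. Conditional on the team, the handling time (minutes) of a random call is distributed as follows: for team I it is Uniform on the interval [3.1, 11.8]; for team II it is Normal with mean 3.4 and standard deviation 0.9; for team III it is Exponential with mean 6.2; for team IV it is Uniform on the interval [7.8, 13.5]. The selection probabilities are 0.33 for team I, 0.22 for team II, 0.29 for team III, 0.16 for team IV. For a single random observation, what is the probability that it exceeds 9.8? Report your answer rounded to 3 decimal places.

0.239

Conditional on each team, P(X > 9.8): I: 0.229885; II: 5.7554e-13; III: 0.205842; IV: 0.649123.
By total probability, P(X > 9.8) = 0.33·0.229885 + 0.22·5.7554e-13 + 0.29·0.205842 + 0.16·0.649123 = 0.239416.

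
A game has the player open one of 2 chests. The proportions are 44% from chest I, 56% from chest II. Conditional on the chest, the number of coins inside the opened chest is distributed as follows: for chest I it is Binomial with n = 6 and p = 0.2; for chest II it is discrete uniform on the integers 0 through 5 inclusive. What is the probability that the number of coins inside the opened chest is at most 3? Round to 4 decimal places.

0.8059

Conditional on each chest, P(X ≤ 3): I: 0.98304; II: 0.666667.
By total probability, P(X ≤ 3) = 0.44·0.98304 + 0.56·0.666667 = 0.805871.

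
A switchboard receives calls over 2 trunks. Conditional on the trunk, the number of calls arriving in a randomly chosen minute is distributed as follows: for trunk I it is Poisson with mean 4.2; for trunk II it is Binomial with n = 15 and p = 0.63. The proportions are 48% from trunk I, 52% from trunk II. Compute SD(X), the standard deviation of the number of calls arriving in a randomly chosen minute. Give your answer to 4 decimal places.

3.2732

Per component, I: μ=4.2, E[X²]=21.84; II: μ=9.45, E[X²]=92.799.
E[X] = 0.48·4.2 + 0.52·9.45 = 6.93.
E[X²] = 0.48·21.84 + 0.52·92.799 = 58.7387.
Var(X) = E[X²] − (E[X])² = 58.7387 − 48.0249 = 10.7138.
SD(X) = √10.7138 = 3.27319.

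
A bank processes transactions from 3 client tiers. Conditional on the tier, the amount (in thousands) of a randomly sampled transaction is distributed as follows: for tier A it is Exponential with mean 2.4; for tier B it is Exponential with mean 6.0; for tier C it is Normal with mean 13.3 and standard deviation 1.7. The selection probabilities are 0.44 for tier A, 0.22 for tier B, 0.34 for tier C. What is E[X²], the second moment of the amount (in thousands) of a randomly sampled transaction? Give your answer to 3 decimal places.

For each component E[X²] = Var + (mean)², giving A: 11.52; B: 72; C: 179.78.
Overall E[X²] = 0.44·11.52 + 0.22·72 + 0.34·179.78 = 82.034.

82.034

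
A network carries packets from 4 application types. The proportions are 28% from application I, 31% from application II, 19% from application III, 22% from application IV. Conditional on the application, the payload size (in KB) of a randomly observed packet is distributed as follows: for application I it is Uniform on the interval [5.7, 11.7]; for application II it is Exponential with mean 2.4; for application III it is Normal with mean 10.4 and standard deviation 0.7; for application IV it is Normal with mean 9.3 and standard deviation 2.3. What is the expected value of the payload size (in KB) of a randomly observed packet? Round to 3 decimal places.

Component means — I: 8.7; II: 2.4; III: 10.4; IV: 9.3.
E[X] = 0.28·8.7 + 0.31·2.4 + 0.19·10.4 + 0.22·9.3 = 7.202.

7.202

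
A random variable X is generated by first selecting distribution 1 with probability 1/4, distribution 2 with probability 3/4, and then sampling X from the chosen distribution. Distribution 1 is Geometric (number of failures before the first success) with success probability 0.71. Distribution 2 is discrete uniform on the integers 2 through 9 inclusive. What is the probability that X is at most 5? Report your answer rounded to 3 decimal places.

Conditional on each component, P(X ≤ 5): 1: 0.999405; 2: 0.5.
By total probability, P(X ≤ 5) = 0.25·0.999405 + 0.75·0.5 = 0.624851.

0.625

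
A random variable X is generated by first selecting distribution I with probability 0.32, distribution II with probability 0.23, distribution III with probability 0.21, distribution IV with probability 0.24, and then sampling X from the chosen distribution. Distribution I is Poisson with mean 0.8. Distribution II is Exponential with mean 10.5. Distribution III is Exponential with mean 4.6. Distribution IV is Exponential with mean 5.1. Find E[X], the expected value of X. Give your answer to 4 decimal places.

4.8610

Component means — I: 0.8; II: 10.5; III: 4.6; IV: 5.1.
E[X] = 0.32·0.8 + 0.23·10.5 + 0.21·4.6 + 0.24·5.1 = 4.861.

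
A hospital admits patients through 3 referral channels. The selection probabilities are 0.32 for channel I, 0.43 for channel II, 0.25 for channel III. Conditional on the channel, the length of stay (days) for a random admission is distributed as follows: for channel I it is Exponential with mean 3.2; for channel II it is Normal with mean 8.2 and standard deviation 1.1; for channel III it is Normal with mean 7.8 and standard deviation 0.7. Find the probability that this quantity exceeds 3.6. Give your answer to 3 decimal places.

Conditional on each channel, P(X > 3.6): I: 0.324652; II: 0.999986; III: 1.
By total probability, P(X > 3.6) = 0.32·0.324652 + 0.43·0.999986 + 0.25·1 = 0.783883.

0.784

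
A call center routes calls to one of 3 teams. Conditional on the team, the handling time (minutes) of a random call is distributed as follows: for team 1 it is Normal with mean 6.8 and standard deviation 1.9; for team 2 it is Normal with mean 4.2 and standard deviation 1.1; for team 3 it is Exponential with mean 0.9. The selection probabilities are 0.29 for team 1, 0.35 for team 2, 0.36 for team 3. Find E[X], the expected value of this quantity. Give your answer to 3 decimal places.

3.766

Component means — 1: 6.8; 2: 4.2; 3: 0.9.
E[X] = 0.29·6.8 + 0.35·4.2 + 0.36·0.9 = 3.766.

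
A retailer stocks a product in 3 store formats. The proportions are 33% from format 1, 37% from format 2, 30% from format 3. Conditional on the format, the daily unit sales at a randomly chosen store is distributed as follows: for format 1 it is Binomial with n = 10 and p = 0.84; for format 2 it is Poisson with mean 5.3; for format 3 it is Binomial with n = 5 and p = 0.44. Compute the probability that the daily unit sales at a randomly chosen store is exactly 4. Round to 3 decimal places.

Conditional on each format, P(X = 4): 1: 0.00175411; 2: 0.164109; 3: 0.104947.
By total probability, P(X = 4) = 0.33·0.00175411 + 0.37·0.164109 + 0.3·0.104947 = 0.0927831.

0.093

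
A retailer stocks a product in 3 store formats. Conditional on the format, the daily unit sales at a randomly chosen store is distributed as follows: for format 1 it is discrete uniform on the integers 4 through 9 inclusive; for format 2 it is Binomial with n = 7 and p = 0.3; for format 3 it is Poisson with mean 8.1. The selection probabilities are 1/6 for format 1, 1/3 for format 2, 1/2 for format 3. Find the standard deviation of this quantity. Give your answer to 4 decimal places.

3.5093

Per component, 1: μ=6.5, E[X²]=45.1667; 2: μ=2.1, E[X²]=5.88; 3: μ=8.1, E[X²]=73.71.
E[X] = 0.166667·6.5 + 0.333333·2.1 + 0.5·8.1 = 5.83333.
E[X²] = 0.166667·45.1667 + 0.333333·5.88 + 0.5·73.71 = 46.3428.
Var(X) = E[X²] − (E[X])² = 46.3428 − 34.0278 = 12.315.
SD(X) = √12.315 = 3.50927.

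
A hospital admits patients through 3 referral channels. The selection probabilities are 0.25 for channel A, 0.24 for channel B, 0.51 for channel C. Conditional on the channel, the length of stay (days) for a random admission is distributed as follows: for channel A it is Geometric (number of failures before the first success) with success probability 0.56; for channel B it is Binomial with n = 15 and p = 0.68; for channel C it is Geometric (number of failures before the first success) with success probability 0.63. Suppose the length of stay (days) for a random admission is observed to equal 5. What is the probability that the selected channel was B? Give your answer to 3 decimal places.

Likelihoods P(X=5 | ·): A: 0.00923531; B: 0.00491586; C: 0.00436867.
Posterior ∝ prior × likelihood. Numerator for B: 0.24·0.00491586 = 0.00117981.
Normalizing constant: 0.25·0.00923531 + 0.24·0.00491586 + 0.51·0.00436867 = 0.00571666.
P(B | observation) = 0.00117981 / 0.00571666 = 0.206381.

0.206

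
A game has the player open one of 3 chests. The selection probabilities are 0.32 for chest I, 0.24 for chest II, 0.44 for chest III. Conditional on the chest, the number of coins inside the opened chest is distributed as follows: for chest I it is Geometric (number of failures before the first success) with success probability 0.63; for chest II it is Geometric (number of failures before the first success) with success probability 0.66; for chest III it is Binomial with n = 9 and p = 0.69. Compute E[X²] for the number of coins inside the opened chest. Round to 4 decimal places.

For each component E[X²] = Var + (mean)², giving I: 1.27715; II: 1.04591; III: 40.4892.
Overall E[X²] = 0.32·1.27715 + 0.24·1.04591 + 0.44·40.4892 = 18.475.

18.4750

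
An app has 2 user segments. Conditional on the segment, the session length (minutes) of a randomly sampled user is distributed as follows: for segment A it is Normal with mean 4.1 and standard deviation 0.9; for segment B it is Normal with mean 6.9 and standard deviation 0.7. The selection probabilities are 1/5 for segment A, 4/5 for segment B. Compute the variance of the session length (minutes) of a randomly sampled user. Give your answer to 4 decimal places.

1.8084

Per component, A: μ=4.1, E[X²]=17.62; B: μ=6.9, E[X²]=48.1.
E[X] = 0.2·4.1 + 0.8·6.9 = 6.34.
E[X²] = 0.2·17.62 + 0.8·48.1 = 42.004.
Var(X) = E[X²] − (E[X])² = 42.004 − 40.1956 = 1.8084.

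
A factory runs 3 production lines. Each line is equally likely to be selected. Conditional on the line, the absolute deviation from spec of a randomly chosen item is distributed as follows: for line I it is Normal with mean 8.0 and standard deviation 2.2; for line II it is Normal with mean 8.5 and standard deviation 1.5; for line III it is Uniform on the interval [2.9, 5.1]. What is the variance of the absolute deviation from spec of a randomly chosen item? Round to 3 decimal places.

6.553

Per component, I: μ=8, E[X²]=68.84; II: μ=8.5, E[X²]=74.5; III: μ=4, E[X²]=16.4033.
E[X] = 0.333333·8 + 0.333333·8.5 + 0.333333·4 = 6.83333.
E[X²] = 0.333333·68.84 + 0.333333·74.5 + 0.333333·16.4033 = 53.2478.
Var(X) = E[X²] − (E[X])² = 53.2478 − 46.6944 = 6.55333.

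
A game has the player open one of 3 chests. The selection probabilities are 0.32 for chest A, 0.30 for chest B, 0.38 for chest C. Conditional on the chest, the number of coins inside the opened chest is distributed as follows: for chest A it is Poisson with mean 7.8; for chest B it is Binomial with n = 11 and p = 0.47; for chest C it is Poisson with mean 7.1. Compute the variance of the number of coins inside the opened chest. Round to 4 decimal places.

Per component, A: μ=7.8, E[X²]=68.64; B: μ=5.17, E[X²]=29.469; C: μ=7.1, E[X²]=57.51.
E[X] = 0.32·7.8 + 0.3·5.17 + 0.38·7.1 = 6.745.
E[X²] = 0.32·68.64 + 0.3·29.469 + 0.38·57.51 = 52.6593.
Var(X) = E[X²] − (E[X])² = 52.6593 − 45.495 = 7.16428.

7.1643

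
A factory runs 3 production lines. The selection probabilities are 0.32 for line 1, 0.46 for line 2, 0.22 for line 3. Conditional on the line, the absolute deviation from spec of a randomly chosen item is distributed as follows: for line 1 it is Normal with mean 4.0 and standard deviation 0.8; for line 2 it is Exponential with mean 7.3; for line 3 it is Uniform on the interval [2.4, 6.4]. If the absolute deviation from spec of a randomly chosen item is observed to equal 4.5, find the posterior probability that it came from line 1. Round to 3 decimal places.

0.596

Likelihoods f(4.5 | ·): 1: 0.410201; 2: 0.0739539; 3: 0.25.
Posterior ∝ prior × likelihood. Numerator for 1: 0.32·0.410201 = 0.131264.
Normalizing constant: 0.32·0.410201 + 0.46·0.0739539 + 0.22·0.25 = 0.220283.
P(1 | observation) = 0.131264 / 0.220283 = 0.595889.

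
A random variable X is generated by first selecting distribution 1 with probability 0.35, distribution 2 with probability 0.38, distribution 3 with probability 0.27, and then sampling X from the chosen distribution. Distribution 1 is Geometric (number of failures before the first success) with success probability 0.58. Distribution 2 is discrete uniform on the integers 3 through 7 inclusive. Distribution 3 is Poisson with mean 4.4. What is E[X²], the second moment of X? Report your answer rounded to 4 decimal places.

17.2957

For each component E[X²] = Var + (mean)², giving 1: 1.77289; 2: 27; 3: 23.76.
Overall E[X²] = 0.35·1.77289 + 0.38·27 + 0.27·23.76 = 17.2957.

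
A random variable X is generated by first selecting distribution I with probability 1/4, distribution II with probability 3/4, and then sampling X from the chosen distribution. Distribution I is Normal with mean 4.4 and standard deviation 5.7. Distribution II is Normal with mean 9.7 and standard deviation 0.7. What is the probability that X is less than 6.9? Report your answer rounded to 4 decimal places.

0.1674

Conditional on each component, P(X < 6.9): I: 0.669523; II: 3.16712e-05.
By total probability, P(X < 6.9) = 0.25·0.669523 + 0.75·3.16712e-05 = 0.167405.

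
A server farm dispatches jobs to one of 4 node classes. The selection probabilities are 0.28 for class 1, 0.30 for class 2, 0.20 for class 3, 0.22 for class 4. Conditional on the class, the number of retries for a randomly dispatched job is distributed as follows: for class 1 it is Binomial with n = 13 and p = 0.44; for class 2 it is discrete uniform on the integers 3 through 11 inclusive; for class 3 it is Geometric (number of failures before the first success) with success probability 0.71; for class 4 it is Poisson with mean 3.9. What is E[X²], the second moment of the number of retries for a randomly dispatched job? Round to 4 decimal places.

31.1107

For each component E[X²] = Var + (mean)², giving 1: 35.9216; 2: 55.6667; 3: 0.742115; 4: 19.11.
Overall E[X²] = 0.28·35.9216 + 0.3·55.6667 + 0.2·0.742115 + 0.22·19.11 = 31.1107.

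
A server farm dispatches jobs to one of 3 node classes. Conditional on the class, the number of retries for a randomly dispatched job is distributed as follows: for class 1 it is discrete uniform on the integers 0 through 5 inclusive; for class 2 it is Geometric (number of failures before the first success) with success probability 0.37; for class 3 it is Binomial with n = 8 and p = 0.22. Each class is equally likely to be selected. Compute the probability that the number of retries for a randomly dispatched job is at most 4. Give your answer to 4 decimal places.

Conditional on each class, P(X ≤ 4): 1: 0.833333; 2: 0.900756; 3: 0.984212.
By total probability, P(X ≤ 4) = 0.333333·0.833333 + 0.333333·0.900756 + 0.333333·0.984212 = 0.9061.

0.9061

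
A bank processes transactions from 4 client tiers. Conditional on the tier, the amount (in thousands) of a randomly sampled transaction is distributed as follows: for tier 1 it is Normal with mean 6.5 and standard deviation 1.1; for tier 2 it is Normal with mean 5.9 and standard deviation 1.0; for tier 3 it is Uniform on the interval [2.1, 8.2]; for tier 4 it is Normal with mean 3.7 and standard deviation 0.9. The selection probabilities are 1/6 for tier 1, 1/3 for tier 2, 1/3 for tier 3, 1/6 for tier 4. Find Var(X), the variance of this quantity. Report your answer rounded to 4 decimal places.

2.4908

Per component, 1: μ=6.5, E[X²]=43.46; 2: μ=5.9, E[X²]=35.81; 3: μ=5.15, E[X²]=29.6233; 4: μ=3.7, E[X²]=14.5.
E[X] = 0.166667·6.5 + 0.333333·5.9 + 0.333333·5.15 + 0.166667·3.7 = 5.38333.
E[X²] = 0.166667·43.46 + 0.333333·35.81 + 0.333333·29.6233 + 0.166667·14.5 = 31.4711.
Var(X) = E[X²] − (E[X])² = 31.4711 − 28.9803 = 2.49083.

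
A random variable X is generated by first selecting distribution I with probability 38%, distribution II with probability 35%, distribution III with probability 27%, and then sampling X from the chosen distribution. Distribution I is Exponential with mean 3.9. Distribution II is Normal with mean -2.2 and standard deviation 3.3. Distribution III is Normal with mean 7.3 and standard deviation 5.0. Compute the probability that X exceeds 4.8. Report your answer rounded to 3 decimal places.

0.304

Conditional on each component, P(X > 4.8): I: 0.292068; II: 0.016952; III: 0.691462.
By total probability, P(X > 4.8) = 0.38·0.292068 + 0.35·0.016952 + 0.27·0.691462 = 0.303614.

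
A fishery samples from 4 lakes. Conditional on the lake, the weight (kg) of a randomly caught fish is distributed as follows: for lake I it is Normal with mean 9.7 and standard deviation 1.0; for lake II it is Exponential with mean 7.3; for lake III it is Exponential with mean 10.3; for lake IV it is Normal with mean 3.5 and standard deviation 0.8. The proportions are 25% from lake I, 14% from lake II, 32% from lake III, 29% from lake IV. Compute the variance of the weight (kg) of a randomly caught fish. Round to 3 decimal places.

Per component, I: μ=9.7, E[X²]=95.09; II: μ=7.3, E[X²]=106.58; III: μ=10.3, E[X²]=212.18; IV: μ=3.5, E[X²]=12.89.
E[X] = 0.25·9.7 + 0.14·7.3 + 0.32·10.3 + 0.29·3.5 = 7.758.
E[X²] = 0.25·95.09 + 0.14·106.58 + 0.32·212.18 + 0.29·12.89 = 110.329.
Var(X) = E[X²] − (E[X])² = 110.329 − 60.1866 = 50.1428.

50.143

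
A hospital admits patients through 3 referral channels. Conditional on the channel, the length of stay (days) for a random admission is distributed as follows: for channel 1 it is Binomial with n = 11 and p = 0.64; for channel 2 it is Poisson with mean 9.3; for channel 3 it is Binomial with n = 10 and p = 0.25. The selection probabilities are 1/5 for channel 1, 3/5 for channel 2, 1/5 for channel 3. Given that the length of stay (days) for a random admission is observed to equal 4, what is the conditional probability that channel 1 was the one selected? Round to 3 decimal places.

0.158

Likelihoods P(X=4 | ·): 1: 0.0433862; 2: 0.0284959; 3: 0.145998.
Posterior ∝ prior × likelihood. Numerator for 1: 0.2·0.0433862 = 0.00867723.
Normalizing constant: 0.2·0.0433862 + 0.6·0.0284959 + 0.2·0.145998 = 0.0549744.
P(1 | observation) = 0.00867723 / 0.0549744 = 0.157841.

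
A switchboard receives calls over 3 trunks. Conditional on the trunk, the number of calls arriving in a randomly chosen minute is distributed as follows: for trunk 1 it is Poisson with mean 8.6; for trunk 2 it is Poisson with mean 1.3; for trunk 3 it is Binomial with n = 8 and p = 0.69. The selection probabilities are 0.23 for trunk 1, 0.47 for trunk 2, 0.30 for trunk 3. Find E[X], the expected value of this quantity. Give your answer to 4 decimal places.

Component means — 1: 8.6; 2: 1.3; 3: 5.52.
E[X] = 0.23·8.6 + 0.47·1.3 + 0.3·5.52 = 4.245.

4.2450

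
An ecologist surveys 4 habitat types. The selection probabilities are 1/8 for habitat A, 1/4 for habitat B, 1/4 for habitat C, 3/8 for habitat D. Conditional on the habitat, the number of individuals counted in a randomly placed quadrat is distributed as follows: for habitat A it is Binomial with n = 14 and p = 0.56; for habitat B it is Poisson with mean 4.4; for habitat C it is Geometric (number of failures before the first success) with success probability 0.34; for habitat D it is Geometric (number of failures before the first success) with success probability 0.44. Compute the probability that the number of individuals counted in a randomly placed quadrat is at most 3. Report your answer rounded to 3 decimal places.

Conditional on each habitat, P(X ≤ 3): A: 0.00934416; B: 0.359448; C: 0.810253; D: 0.901655.
By total probability, P(X ≤ 3) = 0.125·0.00934416 + 0.25·0.359448 + 0.25·0.810253 + 0.375·0.901655 = 0.631714.

0.632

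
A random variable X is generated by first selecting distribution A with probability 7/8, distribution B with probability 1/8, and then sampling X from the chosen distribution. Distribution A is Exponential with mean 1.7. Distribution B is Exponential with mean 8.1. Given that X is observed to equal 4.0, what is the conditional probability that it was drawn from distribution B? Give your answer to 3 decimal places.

0.161

Likelihoods f(4.0 | ·): A: 0.0559348; B: 0.075344.
Posterior ∝ prior × likelihood. Numerator for B: 0.125·0.075344 = 0.009418.
Normalizing constant: 0.875·0.0559348 + 0.125·0.075344 = 0.0583609.
P(B | observation) = 0.009418 / 0.0583609 = 0.161375.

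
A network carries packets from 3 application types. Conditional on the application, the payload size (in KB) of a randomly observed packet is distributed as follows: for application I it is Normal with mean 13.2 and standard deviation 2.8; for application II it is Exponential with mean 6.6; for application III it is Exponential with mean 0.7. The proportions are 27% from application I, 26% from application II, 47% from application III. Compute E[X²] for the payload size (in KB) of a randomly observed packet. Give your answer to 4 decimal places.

72.2734

For each component E[X²] = Var + (mean)², giving I: 182.08; II: 87.12; III: 0.98.
Overall E[X²] = 0.27·182.08 + 0.26·87.12 + 0.47·0.98 = 72.2734.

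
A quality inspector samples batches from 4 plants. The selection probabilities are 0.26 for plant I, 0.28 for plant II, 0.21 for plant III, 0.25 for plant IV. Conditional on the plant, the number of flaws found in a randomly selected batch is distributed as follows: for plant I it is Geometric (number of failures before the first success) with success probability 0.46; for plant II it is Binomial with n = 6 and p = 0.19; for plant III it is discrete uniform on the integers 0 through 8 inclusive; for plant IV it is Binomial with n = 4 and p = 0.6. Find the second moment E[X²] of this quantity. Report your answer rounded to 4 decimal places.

8.0843

For each component E[X²] = Var + (mean)², giving I: 3.93006; II: 2.223; III: 22.6667; IV: 6.72.
Overall E[X²] = 0.26·3.93006 + 0.28·2.223 + 0.21·22.6667 + 0.25·6.72 = 8.08425.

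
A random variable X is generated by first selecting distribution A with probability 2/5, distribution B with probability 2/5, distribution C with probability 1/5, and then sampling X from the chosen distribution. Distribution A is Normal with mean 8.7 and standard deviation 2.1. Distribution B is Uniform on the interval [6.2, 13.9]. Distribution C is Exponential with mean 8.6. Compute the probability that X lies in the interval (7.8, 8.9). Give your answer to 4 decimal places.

Conditional on each component, P(7.8 < X < 8.9): A: 0.20382; B: 0.142857; C: 0.0484753.
By total probability, P(7.8 < X < 8.9) = 0.4·0.20382 + 0.4·0.142857 + 0.2·0.0484753 = 0.148366.

0.1484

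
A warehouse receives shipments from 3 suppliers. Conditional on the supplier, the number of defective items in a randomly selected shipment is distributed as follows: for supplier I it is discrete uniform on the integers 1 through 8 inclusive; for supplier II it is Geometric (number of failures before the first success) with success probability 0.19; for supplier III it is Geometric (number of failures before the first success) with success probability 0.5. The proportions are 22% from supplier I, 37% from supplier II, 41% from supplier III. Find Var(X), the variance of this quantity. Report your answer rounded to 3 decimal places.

13.002

Per component, I: μ=4.5, E[X²]=25.5; II: μ=4.26316, E[X²]=40.6122; III: μ=1, E[X²]=3.
E[X] = 0.22·4.5 + 0.37·4.26316 + 0.41·1 = 2.97737.
E[X²] = 0.22·25.5 + 0.37·40.6122 + 0.41·3 = 21.8665.
Var(X) = E[X²] − (E[X])² = 21.8665 − 8.86472 = 13.0018.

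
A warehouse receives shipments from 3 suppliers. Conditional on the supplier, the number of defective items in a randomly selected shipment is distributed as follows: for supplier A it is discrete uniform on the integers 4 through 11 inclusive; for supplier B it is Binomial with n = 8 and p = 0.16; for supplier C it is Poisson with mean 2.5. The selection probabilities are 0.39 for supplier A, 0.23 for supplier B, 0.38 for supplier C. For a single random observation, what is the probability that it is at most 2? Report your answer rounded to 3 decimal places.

0.408

Conditional on each supplier, P(X ≤ 2): A: 0; B: 0.877402; C: 0.543813.
By total probability, P(X ≤ 2) = 0.39·0 + 0.23·0.877402 + 0.38·0.543813 = 0.408451.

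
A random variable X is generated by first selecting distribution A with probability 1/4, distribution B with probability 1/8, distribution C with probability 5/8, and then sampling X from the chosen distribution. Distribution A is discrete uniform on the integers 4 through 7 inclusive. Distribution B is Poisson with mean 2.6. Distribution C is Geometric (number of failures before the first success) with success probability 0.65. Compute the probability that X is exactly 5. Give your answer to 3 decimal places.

0.074

Conditional on each component, P(X = 5): A: 0.25; B: 0.0735394; C: 0.00341392.
By total probability, P(X = 5) = 0.25·0.25 + 0.125·0.0735394 + 0.625·0.00341392 = 0.0738261.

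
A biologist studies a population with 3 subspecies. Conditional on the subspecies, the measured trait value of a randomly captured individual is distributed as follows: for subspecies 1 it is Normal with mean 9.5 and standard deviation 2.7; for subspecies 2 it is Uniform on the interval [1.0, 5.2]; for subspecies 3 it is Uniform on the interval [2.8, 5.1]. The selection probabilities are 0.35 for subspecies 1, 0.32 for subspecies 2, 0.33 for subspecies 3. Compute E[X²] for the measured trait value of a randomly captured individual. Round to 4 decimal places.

42.9789

For each component E[X²] = Var + (mean)², giving 1: 97.54; 2: 11.08; 3: 16.0433.
Overall E[X²] = 0.35·97.54 + 0.32·11.08 + 0.33·16.0433 = 42.9789.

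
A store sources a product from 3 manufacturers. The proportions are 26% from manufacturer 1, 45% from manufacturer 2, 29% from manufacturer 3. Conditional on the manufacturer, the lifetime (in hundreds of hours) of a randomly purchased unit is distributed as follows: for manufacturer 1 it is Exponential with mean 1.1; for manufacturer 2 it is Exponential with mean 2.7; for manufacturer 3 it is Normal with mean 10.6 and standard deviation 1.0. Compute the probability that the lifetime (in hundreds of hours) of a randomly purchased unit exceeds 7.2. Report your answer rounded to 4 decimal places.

Conditional on each manufacturer, P(X > 7.2): 1: 0.00143663; 2: 0.0694835; 3: 0.999663.
By total probability, P(X > 7.2) = 0.26·0.00143663 + 0.45·0.0694835 + 0.29·0.999663 = 0.321543.

0.3215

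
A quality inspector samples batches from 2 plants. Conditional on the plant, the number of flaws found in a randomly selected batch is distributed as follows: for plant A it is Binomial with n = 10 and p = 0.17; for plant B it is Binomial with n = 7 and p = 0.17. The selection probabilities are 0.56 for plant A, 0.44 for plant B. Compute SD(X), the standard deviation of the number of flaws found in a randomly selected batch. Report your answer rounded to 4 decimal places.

Per component, A: μ=1.7, E[X²]=4.301; B: μ=1.19, E[X²]=2.4038.
E[X] = 0.56·1.7 + 0.44·1.19 = 1.4756.
E[X²] = 0.56·4.301 + 0.44·2.4038 = 3.46623.
Var(X) = E[X²] − (E[X])² = 3.46623 − 2.1774 = 1.28884.
SD(X) = √1.28884 = 1.13527.

1.1353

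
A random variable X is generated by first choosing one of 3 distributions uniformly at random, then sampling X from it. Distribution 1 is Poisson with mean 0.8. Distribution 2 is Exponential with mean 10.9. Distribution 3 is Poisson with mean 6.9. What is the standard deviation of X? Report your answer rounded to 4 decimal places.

7.7082

Per component, 1: μ=0.8, E[X²]=1.44; 2: μ=10.9, E[X²]=237.62; 3: μ=6.9, E[X²]=54.51.
E[X] = 0.333333·0.8 + 0.333333·10.9 + 0.333333·6.9 = 6.2.
E[X²] = 0.333333·1.44 + 0.333333·237.62 + 0.333333·54.51 = 97.8567.
Var(X) = E[X²] − (E[X])² = 97.8567 − 38.44 = 59.4167.
SD(X) = √59.4167 = 7.70822.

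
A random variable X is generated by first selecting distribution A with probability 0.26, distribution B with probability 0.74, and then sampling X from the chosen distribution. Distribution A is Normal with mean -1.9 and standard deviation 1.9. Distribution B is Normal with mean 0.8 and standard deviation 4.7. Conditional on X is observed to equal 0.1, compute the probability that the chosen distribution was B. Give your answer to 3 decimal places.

Likelihoods f(0.1 | ·): A: 0.120656; B: 0.0839451.
Posterior ∝ prior × likelihood. Numerator for B: 0.74·0.0839451 = 0.0621194.
Normalizing constant: 0.26·0.120656 + 0.74·0.0839451 = 0.09349.
P(B | observation) = 0.0621194 / 0.09349 = 0.664449.

0.664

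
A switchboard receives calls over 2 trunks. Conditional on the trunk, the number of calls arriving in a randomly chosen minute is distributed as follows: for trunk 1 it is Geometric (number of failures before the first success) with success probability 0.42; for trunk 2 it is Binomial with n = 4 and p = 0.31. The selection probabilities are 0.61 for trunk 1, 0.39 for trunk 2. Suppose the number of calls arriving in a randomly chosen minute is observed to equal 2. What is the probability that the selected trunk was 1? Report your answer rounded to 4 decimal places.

0.4460

Likelihoods P(X=2 | ·): 1: 0.141288; 2: 0.274519.
Posterior ∝ prior × likelihood. Numerator for 1: 0.61·0.141288 = 0.0861857.
Normalizing constant: 0.61·0.141288 + 0.39·0.274519 = 0.193248.
P(1 | observation) = 0.0861857 / 0.193248 = 0.445984.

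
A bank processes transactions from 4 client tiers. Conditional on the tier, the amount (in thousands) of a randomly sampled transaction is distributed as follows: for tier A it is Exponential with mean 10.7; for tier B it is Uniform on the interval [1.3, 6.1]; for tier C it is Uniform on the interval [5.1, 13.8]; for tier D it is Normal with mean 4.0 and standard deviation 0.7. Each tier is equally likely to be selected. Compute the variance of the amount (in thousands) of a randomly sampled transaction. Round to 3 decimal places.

Per component, A: μ=10.7, E[X²]=228.98; B: μ=3.7, E[X²]=15.61; C: μ=9.45, E[X²]=95.61; D: μ=4, E[X²]=16.49.
E[X] = 0.25·10.7 + 0.25·3.7 + 0.25·9.45 + 0.25·4 = 6.9625.
E[X²] = 0.25·228.98 + 0.25·15.61 + 0.25·95.61 + 0.25·16.49 = 89.1725.
Var(X) = E[X²] − (E[X])² = 89.1725 − 48.4764 = 40.6961.

40.696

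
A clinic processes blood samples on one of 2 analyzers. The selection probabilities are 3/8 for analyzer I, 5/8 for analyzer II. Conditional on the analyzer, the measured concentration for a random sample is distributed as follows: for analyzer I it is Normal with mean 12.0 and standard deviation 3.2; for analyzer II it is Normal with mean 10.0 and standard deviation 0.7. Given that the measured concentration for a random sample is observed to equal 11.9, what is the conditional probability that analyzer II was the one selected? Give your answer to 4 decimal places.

0.1608

Likelihoods f(11.9 | ·): I: 0.124609; II: 0.0143223.
Posterior ∝ prior × likelihood. Numerator for II: 0.625·0.0143223 = 0.00895144.
Normalizing constant: 0.375·0.124609 + 0.625·0.0143223 = 0.0556797.
P(II | observation) = 0.00895144 / 0.0556797 = 0.160767.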